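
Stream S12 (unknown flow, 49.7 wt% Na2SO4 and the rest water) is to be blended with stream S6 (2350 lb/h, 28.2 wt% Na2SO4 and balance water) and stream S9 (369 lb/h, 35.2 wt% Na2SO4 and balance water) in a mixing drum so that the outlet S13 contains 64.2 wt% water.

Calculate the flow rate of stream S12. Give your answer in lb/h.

1301 lb/h

Let S12 be the unknown flow. Total out = 2719 + S12.
water balance: 1926.4 + 0.503·S12 = 0.642·(2719 + S12)
(0.503 − 0.642)·S12 = 0.642×2719 − 1926.4 = -180.81
S12 = -180.81 / -0.139 = 1300.8 lb/h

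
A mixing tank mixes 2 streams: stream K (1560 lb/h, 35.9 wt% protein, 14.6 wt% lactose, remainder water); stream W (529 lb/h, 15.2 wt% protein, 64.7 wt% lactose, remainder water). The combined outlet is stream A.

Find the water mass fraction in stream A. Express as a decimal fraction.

0.4206

Total flow out = 1560 + 529 = 2089 lb/h.
water in = 1560×0.495 + 529×0.201 = 878.53 lb/h.
water mass fraction in A = 878.53/2089 = 0.4206.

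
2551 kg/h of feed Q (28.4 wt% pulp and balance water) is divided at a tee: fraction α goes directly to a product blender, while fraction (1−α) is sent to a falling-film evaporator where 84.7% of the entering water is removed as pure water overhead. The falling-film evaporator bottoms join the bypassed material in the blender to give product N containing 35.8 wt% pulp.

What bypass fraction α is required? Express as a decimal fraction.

0.659

All 2551×0.284 = 724.48 kg/h of pulp reaches N, so N = 724.48/0.358 = 2023.7 kg/h and vapour = 527.3 kg/h.
The evaporator receives (1−α)·2551 of feed at 0.716 water and removes 0.847 of that water:
0.847×0.716×(1−α)×2551 = 527.3
(1−α) = 527.3/1547.1 = 0.3408;  α = 0.6592.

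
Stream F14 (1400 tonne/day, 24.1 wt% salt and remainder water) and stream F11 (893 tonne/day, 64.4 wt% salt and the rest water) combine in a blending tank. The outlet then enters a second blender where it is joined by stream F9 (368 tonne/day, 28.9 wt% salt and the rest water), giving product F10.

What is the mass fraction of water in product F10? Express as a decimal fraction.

Overall, product flow = 2661 tonne/day.
water in = 1400×0.759 + 893×0.356 + 368×0.711 = 1642.2 tonne/day.
water fraction in F10 = 0.617.

0.617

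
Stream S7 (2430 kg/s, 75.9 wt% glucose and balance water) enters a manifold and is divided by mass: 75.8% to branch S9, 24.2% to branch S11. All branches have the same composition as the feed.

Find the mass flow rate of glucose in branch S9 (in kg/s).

1398 kg/s

Branch S9 total = 0.758×2430 = 1841.9 kg/s.
glucose in S9 = 0.759×1841.9 = 1398 kg/s.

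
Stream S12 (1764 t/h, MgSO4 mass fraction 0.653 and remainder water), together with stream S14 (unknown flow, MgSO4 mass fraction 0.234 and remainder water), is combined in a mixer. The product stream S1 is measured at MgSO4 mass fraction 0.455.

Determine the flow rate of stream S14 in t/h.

Let S14 be the unknown flow. Total out = 1764 + S14.
MgSO4 balance: 1151.9 + 0.234·S14 = 0.455·(1764 + S14)
(0.234 − 0.455)·S14 = 0.455×1764 − 1151.9 = -349.27
S14 = -349.27 / -0.221 = 1580.4 t/h

1580 t/h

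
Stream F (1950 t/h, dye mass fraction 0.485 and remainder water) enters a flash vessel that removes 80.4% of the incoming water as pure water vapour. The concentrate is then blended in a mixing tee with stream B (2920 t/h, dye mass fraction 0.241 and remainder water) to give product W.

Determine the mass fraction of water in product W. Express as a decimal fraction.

0.594

Vapour removed = 0.804×0.515×1950 = 807.42 t/h; concentrate = 1142.6 t/h.
water reaching the mixer = 196.83 (from concentrate) + 2920×0.759 = 2413.1 t/h.
Product flow = 1142.6 + 2920 = 4062.6 t/h; water fraction = 0.594.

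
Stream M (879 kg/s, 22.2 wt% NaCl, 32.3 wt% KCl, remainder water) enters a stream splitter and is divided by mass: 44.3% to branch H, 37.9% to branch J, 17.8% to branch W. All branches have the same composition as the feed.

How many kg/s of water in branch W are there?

71.19 kg/s

Branch W total = 0.178×879 = 156.46 kg/s.
water in W = 0.455×156.46 = 71.19 kg/s.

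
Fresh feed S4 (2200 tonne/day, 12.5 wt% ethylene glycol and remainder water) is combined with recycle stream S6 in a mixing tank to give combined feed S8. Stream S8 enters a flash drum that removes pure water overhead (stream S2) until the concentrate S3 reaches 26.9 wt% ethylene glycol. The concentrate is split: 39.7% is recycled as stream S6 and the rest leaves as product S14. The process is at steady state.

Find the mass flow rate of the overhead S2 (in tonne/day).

Overall ethylene glycol balance (none leaves overhead): ethylene glycol in fresh feed = ethylene glycol in product, i.e. 2200×0.125 = (1−0.397)·S3·0.269.
S3 = 275/(0.269×0.603) = 1695.4 tonne/day.
Recycle S6 = 0.397×1695.4 = 673.06 tonne/day.
Combined feed S8 = 2200 + 673.06 = 2873.1 tonne/day.
Overhead S2 = S8 − S3 = 2873.1 − 1695.4 = 1177.7 tonne/day.

1178 tonne/day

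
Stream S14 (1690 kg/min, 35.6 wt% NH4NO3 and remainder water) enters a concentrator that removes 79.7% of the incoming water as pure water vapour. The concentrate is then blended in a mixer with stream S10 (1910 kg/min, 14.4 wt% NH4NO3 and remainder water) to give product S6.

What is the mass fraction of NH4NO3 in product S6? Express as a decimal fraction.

Vapour removed = 0.797×0.644×1690 = 867.42 kg/min; concentrate = 822.58 kg/min.
NH4NO3 reaching the mixer = 601.64 (from concentrate) + 1910×0.144 = 876.68 kg/min.
Product flow = 822.58 + 1910 = 2732.6 kg/min; NH4NO3 fraction = 0.321.

0.321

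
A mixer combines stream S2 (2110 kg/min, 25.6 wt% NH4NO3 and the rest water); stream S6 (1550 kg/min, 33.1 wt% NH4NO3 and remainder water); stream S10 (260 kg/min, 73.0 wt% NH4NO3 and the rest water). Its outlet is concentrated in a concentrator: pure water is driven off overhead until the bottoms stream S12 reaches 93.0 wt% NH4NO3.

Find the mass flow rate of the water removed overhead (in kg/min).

2583 kg/min

NH4NO3 entering = 2110×0.256 + 1550×0.331 + 260×0.730 = 1243 kg/min.
All NH4NO3 reports to S12, so S12 = 1243/0.930 = 1336.6 kg/min.
Total feed = 3920 kg/min; overhead = 3920 − 1336.6 = 2583.4 kg/min.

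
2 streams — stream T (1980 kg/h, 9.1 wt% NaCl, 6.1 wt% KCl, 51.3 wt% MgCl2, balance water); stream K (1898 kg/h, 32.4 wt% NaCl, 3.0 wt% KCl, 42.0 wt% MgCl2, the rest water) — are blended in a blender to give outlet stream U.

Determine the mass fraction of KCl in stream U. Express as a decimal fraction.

Total flow out = 1980 + 1898 = 3878 kg/h.
KCl in = 1980×0.061 + 1898×0.030 = 177.72 kg/h.
KCl mass fraction in U = 177.72/3878 = 0.046.

0.046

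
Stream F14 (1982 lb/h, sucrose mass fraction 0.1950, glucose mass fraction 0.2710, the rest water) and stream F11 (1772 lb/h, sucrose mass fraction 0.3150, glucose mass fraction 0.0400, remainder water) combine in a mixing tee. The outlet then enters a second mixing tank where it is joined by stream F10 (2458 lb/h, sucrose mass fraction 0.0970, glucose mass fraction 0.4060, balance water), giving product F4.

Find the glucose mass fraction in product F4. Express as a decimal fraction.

0.2585

Overall, product flow = 6212 lb/h.
glucose in = 1982×0.271 + 1772×0.040 + 2458×0.406 = 1606 lb/h.
glucose fraction in F4 = 0.2585.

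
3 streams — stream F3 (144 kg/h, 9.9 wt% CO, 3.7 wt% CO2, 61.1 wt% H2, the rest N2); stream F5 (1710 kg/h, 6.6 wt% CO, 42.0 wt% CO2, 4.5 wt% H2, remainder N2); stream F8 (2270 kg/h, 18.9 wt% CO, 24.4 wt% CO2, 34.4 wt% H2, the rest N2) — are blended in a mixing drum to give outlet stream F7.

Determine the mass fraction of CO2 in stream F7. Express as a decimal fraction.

Total flow out = 144 + 1710 + 2270 = 4124 kg/h.
CO2 in = 144×0.037 + 1710×0.420 + 2270×0.244 = 1277.4 kg/h.
CO2 mass fraction in F7 = 1277.4/4124 = 0.310.

0.310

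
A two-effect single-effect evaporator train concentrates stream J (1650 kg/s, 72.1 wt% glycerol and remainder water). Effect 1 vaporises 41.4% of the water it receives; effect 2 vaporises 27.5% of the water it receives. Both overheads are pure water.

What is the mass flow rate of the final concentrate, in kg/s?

water in feed = 1650×0.279 = 460.35 kg/s.
After stage 1: water left = (1−0.414)×460.35 = 269.77; stream total = 1459.4 kg/s.
After stage 2: water left = (1−0.275)×269.77 = 195.58; final concentrate = 1385.2 kg/s.

1385 kg/s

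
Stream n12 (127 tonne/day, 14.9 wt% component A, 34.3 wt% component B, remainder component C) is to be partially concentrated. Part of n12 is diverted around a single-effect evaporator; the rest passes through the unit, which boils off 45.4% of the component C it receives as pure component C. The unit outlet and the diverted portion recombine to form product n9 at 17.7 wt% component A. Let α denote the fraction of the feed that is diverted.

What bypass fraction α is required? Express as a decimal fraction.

All 127×0.149 = 18.923 tonne/day of component A reaches n9, so n9 = 18.923/0.177 = 106.91 tonne/day and vapour = 20.09 tonne/day.
The evaporator receives (1−α)·127 of feed at 0.508 component C and removes 0.454 of that component C:
0.454×0.508×(1−α)×127 = 20.09
(1−α) = 20.09/29.29 = 0.6859;  α = 0.3141.

0.314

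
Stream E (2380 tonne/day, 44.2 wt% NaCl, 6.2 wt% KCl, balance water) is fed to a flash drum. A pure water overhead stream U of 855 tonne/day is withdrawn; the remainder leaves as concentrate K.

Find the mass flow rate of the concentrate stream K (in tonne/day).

1525 tonne/day

Concentrate = 2380 − 855 = 1525 tonne/day.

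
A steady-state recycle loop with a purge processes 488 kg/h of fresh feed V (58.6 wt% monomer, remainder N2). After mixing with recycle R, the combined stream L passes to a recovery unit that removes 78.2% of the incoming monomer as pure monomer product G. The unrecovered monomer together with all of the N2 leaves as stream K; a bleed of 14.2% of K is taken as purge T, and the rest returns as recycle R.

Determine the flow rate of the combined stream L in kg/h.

N2 enters only via V and leaves only via the purge: 488×0.414 = 0.142×(N2 in K), and the recovery unit passes all N2, so N2 in L = N2 in K = 1422.8 kg/h.
monomer in L: m_A = 488×0.586 + (1−0.142)·(1−0.782)·m_A, so m_A = 285.97/0.8130 = 351.76 kg/h.
L = 351.76 + 1422.8 = 1774.5 kg/h.

1775 kg/h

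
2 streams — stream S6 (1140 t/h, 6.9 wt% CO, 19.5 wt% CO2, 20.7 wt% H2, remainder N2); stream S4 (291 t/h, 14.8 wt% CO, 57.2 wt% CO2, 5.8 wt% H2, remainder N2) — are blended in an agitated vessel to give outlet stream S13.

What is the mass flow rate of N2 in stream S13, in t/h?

667.7 t/h

N2 out = N2 in = 1140×0.529 + 291×0.222 = 667.66 t/h.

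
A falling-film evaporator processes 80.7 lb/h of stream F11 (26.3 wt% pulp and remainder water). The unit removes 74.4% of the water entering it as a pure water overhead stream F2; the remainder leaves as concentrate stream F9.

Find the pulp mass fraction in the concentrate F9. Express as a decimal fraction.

0.5823

pulp is not removed: 80.7×0.263 = 21.224 lb/h of pulp enters F9.
water entering = 80.7×0.737 = 59.476 lb/h; overhead removed = 0.744×59.476 = 44.25 lb/h.
Concentrate = 80.7 − 44.25 = 36.45 lb/h.
Mass fraction = 21.224/36.45 = 0.5823.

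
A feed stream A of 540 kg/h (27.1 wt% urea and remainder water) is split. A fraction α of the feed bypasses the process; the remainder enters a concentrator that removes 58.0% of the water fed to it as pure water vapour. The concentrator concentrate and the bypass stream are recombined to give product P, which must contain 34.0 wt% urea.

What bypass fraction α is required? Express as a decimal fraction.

All 540×0.271 = 146.34 kg/h of urea reaches P, so P = 146.34/0.340 = 430.41 kg/h and vapour = 109.59 kg/h.
The evaporator receives (1−α)·540 of feed at 0.729 water and removes 0.580 of that water:
0.580×0.729×(1−α)×540 = 109.59
(1−α) = 109.59/228.32 = 0.4800;  α = 0.5200.

0.520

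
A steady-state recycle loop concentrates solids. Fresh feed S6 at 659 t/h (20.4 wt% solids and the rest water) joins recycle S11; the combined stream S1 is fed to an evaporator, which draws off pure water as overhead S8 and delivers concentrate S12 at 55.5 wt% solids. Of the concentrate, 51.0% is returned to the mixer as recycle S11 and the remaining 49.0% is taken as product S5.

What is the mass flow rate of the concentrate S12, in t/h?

494.3 t/h

Overall solids balance (none leaves overhead): solids in fresh feed = solids in product, i.e. 659×0.204 = (1−0.510)·S12·0.555.
S12 = 134.44/(0.555×0.490) = 494.34 t/h.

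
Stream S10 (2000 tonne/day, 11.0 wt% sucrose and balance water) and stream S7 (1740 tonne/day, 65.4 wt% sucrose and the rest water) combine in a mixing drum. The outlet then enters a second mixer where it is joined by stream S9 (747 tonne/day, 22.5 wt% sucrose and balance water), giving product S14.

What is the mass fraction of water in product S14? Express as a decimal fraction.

Overall, product flow = 4487 tonne/day.
water in = 2000×0.890 + 1740×0.346 + 747×0.775 = 2961 tonne/day.
water fraction in S14 = 0.660.

0.660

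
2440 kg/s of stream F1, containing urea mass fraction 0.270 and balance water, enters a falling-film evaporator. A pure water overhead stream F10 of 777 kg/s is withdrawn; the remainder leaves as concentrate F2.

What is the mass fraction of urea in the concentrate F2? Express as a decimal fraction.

urea is not removed: 2440×0.270 = 658.8 kg/s of urea enters F2.
Concentrate = 2440 − 777 = 1663 kg/s.
Mass fraction = 658.8/1663 = 0.396.

0.396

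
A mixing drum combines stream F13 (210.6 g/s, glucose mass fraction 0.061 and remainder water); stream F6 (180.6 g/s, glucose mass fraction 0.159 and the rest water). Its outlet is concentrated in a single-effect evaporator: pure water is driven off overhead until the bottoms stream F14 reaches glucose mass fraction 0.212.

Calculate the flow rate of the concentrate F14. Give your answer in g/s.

glucose entering = 210.6×0.061 + 180.6×0.159 = 41.562 g/s.
All glucose reports to F14, so F14 = 41.562/0.212 = 196.05 g/s.

196 g/s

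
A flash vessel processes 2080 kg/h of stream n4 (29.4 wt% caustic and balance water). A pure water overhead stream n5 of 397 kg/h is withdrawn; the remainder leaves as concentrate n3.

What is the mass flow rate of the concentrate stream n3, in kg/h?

Concentrate = 2080 − 397 = 1683 kg/h.

1683 kg/h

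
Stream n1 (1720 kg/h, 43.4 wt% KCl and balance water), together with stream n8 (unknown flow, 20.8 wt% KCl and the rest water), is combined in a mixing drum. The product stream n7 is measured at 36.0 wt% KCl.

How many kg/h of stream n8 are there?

837.4 kg/h

Let n8 be the unknown flow. Total out = 1720 + n8.
KCl balance: 746.48 + 0.208·n8 = 0.360·(1720 + n8)
(0.208 − 0.360)·n8 = 0.360×1720 − 746.48 = -127.28
n8 = -127.28 / -0.152 = 837.37 kg/h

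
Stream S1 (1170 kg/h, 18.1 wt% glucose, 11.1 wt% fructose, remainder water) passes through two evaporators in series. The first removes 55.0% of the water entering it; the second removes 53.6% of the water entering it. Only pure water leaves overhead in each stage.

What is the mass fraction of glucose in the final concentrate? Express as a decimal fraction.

water in feed = 1170×0.708 = 828.36 kg/h.
After stage 1: water left = (1−0.550)×828.36 = 372.76; stream total = 714.4 kg/h.
After stage 2: water left = (1−0.536)×372.76 = 172.96; final concentrate = 514.6 kg/h.
glucose fraction = 211.77/514.6 = 0.412.

0.412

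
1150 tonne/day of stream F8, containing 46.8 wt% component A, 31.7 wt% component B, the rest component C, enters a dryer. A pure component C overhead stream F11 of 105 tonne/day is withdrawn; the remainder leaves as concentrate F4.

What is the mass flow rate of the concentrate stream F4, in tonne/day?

Concentrate = 1150 − 105 = 1045 tonne/day.

1045 tonne/day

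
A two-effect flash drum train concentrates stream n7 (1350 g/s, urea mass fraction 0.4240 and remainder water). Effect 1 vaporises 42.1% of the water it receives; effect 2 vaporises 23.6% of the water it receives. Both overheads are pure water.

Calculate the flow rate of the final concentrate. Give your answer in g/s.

water in feed = 1350×0.576 = 777.6 g/s.
After stage 1: water left = (1−0.421)×777.6 = 450.23; stream total = 1022.6 g/s.
After stage 2: water left = (1−0.236)×450.23 = 343.98; final concentrate = 916.38 g/s.

916.4 g/s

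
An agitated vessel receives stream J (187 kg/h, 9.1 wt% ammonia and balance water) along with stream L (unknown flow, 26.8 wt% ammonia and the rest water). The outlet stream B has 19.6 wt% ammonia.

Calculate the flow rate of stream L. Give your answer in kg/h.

Let L be the unknown flow. Total out = 187 + L.
ammonia balance: 17.017 + 0.268·L = 0.196·(187 + L)
(0.268 − 0.196)·L = 0.196×187 − 17.017 = 19.635
L = 19.635 / 0.072 = 272.71 kg/h

272.7 kg/h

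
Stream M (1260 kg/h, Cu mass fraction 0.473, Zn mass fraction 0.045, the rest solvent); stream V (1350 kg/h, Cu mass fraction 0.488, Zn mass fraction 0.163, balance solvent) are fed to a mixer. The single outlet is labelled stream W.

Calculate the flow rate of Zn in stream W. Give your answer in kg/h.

Zn out = Zn in = 1260×0.045 + 1350×0.163 = 276.75 kg/h.

276.8 kg/h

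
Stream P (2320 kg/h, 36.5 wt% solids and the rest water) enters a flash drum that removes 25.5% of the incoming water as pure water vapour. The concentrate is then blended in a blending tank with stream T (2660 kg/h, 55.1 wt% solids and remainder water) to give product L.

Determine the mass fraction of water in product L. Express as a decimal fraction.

Vapour removed = 0.255×0.635×2320 = 375.67 kg/h; concentrate = 1944.3 kg/h.
water reaching the mixer = 1097.5 (from concentrate) + 2660×0.449 = 2291.9 kg/h.
Product flow = 1944.3 + 2660 = 4604.3 kg/h; water fraction = 0.4978.

0.4978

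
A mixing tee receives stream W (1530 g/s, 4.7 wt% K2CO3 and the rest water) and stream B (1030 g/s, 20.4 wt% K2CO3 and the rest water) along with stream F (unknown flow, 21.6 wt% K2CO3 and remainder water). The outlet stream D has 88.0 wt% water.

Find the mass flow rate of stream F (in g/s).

Let F be the unknown flow. Total out = 2560 + F.
water balance: 2278 + 0.784·F = 0.880·(2560 + F)
(0.784 − 0.880)·F = 0.880×2560 − 2278 = -25.17
F = -25.17 / -0.096 = 262.19 g/s

262.2 g/s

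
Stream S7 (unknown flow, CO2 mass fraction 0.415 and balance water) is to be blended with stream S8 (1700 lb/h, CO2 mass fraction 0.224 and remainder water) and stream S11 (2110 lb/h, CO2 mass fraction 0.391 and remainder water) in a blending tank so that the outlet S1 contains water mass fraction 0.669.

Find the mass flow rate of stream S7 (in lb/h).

Let S7 be the unknown flow. Total out = 3810 + S7.
water balance: 2604.2 + 0.585·S7 = 0.669·(3810 + S7)
(0.585 − 0.669)·S7 = 0.669×3810 − 2604.2 = -55.3
S7 = -55.3 / -0.084 = 658.33 lb/h

658.3 lb/h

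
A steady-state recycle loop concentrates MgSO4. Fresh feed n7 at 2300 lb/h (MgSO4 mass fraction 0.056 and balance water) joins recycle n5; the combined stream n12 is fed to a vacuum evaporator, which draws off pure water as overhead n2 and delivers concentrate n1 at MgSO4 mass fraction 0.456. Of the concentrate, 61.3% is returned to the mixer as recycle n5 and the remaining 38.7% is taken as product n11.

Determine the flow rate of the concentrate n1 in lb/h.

729.9 lb/h

Overall MgSO4 balance (none leaves overhead): MgSO4 in fresh feed = MgSO4 in product, i.e. 2300×0.056 = (1−0.613)·n1·0.456.
n1 = 128.8/(0.456×0.387) = 729.86 lb/h.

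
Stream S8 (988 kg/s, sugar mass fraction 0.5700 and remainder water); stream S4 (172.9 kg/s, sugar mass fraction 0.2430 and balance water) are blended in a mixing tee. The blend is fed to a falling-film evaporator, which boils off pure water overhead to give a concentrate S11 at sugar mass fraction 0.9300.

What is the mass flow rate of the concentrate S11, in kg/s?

sugar entering = 988×0.570 + 172.9×0.243 = 605.17 kg/s.
All sugar reports to S11, so S11 = 605.17/0.930 = 650.73 kg/s.

650.7 kg/s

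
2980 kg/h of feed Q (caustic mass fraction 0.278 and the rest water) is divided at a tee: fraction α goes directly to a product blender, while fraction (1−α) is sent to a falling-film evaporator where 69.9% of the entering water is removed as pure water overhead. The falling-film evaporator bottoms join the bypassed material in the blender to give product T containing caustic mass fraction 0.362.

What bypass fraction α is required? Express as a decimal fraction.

All 2980×0.278 = 828.44 kg/h of caustic reaches T, so T = 828.44/0.362 = 2288.5 kg/h and vapour = 691.49 kg/h.
The evaporator receives (1−α)·2980 of feed at 0.722 water and removes 0.699 of that water:
0.699×0.722×(1−α)×2980 = 691.49
(1−α) = 691.49/1503.9 = 0.4598;  α = 0.5402.

0.540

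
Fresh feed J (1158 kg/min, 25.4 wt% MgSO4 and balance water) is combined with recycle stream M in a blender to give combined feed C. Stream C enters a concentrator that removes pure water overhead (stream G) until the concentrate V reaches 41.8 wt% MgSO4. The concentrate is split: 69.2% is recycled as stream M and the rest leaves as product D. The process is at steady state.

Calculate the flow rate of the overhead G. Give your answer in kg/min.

Overall MgSO4 balance (none leaves overhead): MgSO4 in fresh feed = MgSO4 in product, i.e. 1158×0.254 = (1−0.692)·V·0.418.
V = 294.13/(0.418×0.308) = 2284.6 kg/min.
Recycle M = 0.692×2284.6 = 1581 kg/min.
Combined feed C = 1158 + 1581 = 2739 kg/min.
Overhead G = C − V = 2739 − 2284.6 = 454.33 kg/min.

454.3 kg/min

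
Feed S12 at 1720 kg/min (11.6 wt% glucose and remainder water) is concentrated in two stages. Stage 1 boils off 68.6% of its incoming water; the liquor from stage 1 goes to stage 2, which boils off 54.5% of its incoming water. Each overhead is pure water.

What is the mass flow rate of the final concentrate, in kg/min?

416.8 kg/min

water in feed = 1720×0.884 = 1520.5 kg/min.
After stage 1: water left = (1−0.686)×1520.5 = 477.43; stream total = 676.95 kg/min.
After stage 2: water left = (1−0.545)×477.43 = 217.23; final concentrate = 416.75 kg/min.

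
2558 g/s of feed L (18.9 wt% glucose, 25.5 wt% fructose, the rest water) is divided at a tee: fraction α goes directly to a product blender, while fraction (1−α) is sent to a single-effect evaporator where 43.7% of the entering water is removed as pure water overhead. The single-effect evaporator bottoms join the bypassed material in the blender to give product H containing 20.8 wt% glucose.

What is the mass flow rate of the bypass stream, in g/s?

1596 g/s

All 2558×0.189 = 483.46 g/s of glucose reaches H, so H = 483.46/0.208 = 2324.3 g/s and vapour = 233.66 g/s.
The evaporator receives (1−α)·2558 of feed at 0.556 water and removes 0.437 of that water:
0.437×0.556×(1−α)×2558 = 233.66
(1−α) = 233.66/621.52 = 0.3760;  α = 0.6240.
Bypass flow = 0.6240×2558 = 1596.3 g/s.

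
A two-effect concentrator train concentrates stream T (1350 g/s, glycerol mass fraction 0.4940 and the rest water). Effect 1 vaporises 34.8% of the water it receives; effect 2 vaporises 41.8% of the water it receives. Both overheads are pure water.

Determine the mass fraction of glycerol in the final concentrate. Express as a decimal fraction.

water in feed = 1350×0.506 = 683.1 g/s.
After stage 1: water left = (1−0.348)×683.1 = 445.38; stream total = 1112.3 g/s.
After stage 2: water left = (1−0.418)×445.38 = 259.21; final concentrate = 926.11 g/s.
glycerol fraction = 666.9/926.11 = 0.7201.

0.7201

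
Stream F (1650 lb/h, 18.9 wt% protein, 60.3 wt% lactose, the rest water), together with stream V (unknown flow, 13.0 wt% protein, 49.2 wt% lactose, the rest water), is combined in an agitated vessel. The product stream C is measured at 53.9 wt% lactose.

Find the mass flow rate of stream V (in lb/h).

Let V be the unknown flow. Total out = 1650 + V.
lactose balance: 994.95 + 0.492·V = 0.539·(1650 + V)
(0.492 − 0.539)·V = 0.539×1650 − 994.95 = -105.6
V = -105.6 / -0.047 = 2246.8 lb/h

2247 lb/h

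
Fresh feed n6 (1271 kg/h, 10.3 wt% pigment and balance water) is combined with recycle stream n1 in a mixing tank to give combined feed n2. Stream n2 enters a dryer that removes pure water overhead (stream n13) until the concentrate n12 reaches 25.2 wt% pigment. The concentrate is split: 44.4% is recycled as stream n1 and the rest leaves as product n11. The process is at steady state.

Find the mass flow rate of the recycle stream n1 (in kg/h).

Overall pigment balance (none leaves overhead): pigment in fresh feed = pigment in product, i.e. 1271×0.103 = (1−0.444)·n12·0.252.
n12 = 130.91/(0.252×0.556) = 934.35 kg/h.
Recycle n1 = 0.444×934.35 = 414.85 kg/h.

414.8 kg/h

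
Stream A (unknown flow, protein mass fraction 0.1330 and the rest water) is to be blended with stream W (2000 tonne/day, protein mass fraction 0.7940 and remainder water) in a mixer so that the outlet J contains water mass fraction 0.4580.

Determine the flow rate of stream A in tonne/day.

Let A be the unknown flow. Total out = 2000 + A.
water balance: 412 + 0.867·A = 0.458·(2000 + A)
(0.867 − 0.458)·A = 0.458×2000 − 412 = 504
A = 504 / 0.409 = 1232.3 tonne/day

1232 tonne/day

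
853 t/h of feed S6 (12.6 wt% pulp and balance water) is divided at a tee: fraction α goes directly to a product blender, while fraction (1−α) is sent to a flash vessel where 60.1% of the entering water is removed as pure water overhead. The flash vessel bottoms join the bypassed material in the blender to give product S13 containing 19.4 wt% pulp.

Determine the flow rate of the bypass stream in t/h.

All 853×0.126 = 107.48 t/h of pulp reaches S13, so S13 = 107.48/0.194 = 554.01 t/h and vapour = 298.99 t/h.
The evaporator receives (1−α)·853 of feed at 0.874 water and removes 0.601 of that water:
0.601×0.874×(1−α)×853 = 298.99
(1−α) = 298.99/448.06 = 0.6673;  α = 0.3327.
Bypass flow = 0.3327×853 = 283.79 t/h.

283.8 t/h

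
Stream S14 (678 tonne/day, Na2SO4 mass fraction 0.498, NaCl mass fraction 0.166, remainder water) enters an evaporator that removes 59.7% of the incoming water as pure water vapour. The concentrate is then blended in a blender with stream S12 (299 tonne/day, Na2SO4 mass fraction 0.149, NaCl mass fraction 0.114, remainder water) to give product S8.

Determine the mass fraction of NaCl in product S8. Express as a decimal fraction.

Vapour removed = 0.597×0.336×678 = 136 tonne/day; concentrate = 542 tonne/day.
NaCl reaching the mixer = 112.55 (from concentrate) + 299×0.114 = 146.63 tonne/day.
Product flow = 542 + 299 = 841 tonne/day; NaCl fraction = 0.174.

0.174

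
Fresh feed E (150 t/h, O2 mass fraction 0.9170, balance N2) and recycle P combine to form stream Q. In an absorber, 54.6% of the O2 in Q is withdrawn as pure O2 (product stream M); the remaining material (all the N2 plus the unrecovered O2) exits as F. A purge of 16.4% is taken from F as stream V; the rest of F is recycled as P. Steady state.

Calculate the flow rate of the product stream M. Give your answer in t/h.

O2 in Q: m_A = 150×0.917 + (1−0.164)·(1−0.546)·m_A, so m_A = 137.55/0.6205 = 221.69 t/h.
Product M = 0.546×221.69 = 121.04 t/h.

121 t/h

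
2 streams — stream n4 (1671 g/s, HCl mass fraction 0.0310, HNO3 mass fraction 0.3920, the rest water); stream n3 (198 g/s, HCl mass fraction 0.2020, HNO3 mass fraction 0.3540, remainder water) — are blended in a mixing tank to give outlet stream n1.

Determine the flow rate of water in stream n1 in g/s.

water out = water in = 1671×0.577 + 198×0.444 = 1052.1 g/s.

1052 g/s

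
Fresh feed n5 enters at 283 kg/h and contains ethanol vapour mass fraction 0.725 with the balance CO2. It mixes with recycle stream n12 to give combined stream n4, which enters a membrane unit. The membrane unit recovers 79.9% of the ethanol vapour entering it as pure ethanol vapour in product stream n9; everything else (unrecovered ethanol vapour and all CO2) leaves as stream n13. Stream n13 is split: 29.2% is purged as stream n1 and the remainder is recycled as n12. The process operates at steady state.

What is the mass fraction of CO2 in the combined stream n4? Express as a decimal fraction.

0.527

CO2 enters only via n5 and leaves only via the purge: 283×0.275 = 0.292×(CO2 in n13), and the membrane unit passes all CO2, so CO2 in n4 = CO2 in n13 = 266.52 kg/h.
ethanol vapour in n4: m_A = 283×0.725 + (1−0.292)·(1−0.799)·m_A, so m_A = 205.17/0.8577 = 239.22 kg/h.
n4 = 239.22 + 266.52 = 505.74 kg/h.
CO2 fraction in n4 = 266.52/505.74 = 0.527.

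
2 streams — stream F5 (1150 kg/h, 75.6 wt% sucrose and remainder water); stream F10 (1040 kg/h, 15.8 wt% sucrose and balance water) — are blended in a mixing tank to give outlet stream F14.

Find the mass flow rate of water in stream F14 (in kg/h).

1156 kg/h

water out = water in = 1150×0.244 + 1040×0.842 = 1156.3 kg/h.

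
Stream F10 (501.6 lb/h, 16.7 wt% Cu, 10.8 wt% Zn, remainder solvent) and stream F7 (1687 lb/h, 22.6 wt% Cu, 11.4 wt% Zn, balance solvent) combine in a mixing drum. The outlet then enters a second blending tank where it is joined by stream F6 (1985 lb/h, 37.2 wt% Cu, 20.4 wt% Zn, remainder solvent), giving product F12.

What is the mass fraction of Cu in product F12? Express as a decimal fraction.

0.2883

Overall, product flow = 4173.6 lb/h.
Cu in = 501.6×0.167 + 1687×0.226 + 1985×0.372 = 1203.4 lb/h.
Cu fraction in F12 = 0.2883.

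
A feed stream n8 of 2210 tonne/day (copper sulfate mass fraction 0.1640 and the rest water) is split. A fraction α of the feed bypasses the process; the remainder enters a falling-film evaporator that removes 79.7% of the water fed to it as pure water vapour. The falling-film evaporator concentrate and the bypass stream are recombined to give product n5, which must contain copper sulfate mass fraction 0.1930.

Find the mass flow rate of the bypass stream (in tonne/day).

1712 tonne/day

All 2210×0.164 = 362.44 tonne/day of copper sulfate reaches n5, so n5 = 362.44/0.193 = 1877.9 tonne/day and vapour = 332.07 tonne/day.
The evaporator receives (1−α)·2210 of feed at 0.836 water and removes 0.797 of that water:
0.797×0.836×(1−α)×2210 = 332.07
(1−α) = 332.07/1472.5 = 0.2255;  α = 0.7745.
Bypass flow = 0.7745×2210 = 1711.6 tonne/day.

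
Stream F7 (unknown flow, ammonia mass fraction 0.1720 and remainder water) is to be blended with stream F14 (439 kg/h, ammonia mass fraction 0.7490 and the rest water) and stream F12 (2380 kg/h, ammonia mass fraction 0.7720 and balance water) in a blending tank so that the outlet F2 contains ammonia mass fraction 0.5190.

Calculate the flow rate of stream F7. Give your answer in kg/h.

2026 kg/h

Let F7 be the unknown flow. Total out = 2819 + F7.
ammonia balance: 2166.2 + 0.172·F7 = 0.519·(2819 + F7)
(0.172 − 0.519)·F7 = 0.519×2819 − 2166.2 = -703.11
F7 = -703.11 / -0.347 = 2026.3 kg/h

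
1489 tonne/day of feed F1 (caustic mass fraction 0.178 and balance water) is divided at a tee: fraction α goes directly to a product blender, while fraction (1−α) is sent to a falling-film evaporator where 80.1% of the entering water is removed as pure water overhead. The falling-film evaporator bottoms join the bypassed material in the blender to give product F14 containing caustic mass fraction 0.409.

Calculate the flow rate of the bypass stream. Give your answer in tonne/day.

211.7 tonne/day

All 1489×0.178 = 265.04 tonne/day of caustic reaches F14, so F14 = 265.04/0.409 = 648.02 tonne/day and vapour = 840.98 tonne/day.
The evaporator receives (1−α)·1489 of feed at 0.822 water and removes 0.801 of that water:
0.801×0.822×(1−α)×1489 = 840.98
(1−α) = 840.98/980.39 = 0.8578;  α = 0.1422.
Bypass flow = 0.1422×1489 = 211.74 tonne/day.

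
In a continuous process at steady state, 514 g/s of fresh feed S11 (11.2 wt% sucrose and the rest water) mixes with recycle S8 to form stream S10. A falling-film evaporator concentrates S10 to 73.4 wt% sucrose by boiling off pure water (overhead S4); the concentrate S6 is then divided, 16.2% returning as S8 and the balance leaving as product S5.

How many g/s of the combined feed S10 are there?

Overall sucrose balance (none leaves overhead): sucrose in fresh feed = sucrose in product, i.e. 514×0.112 = (1−0.162)·S6·0.734.
S6 = 57.568/(0.734×0.838) = 93.593 g/s.
Recycle S8 = 0.162×93.593 = 15.162 g/s.
Combined feed S10 = 514 + 15.162 = 529.16 g/s.

529.2 g/s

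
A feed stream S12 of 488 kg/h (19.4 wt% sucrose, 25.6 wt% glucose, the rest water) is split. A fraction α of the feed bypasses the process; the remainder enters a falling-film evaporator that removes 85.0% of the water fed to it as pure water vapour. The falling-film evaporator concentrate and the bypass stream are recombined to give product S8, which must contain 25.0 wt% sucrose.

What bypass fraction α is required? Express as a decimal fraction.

0.521

All 488×0.194 = 94.672 kg/h of sucrose reaches S8, so S8 = 94.672/0.250 = 378.69 kg/h and vapour = 109.31 kg/h.
The evaporator receives (1−α)·488 of feed at 0.550 water and removes 0.850 of that water:
0.850×0.550×(1−α)×488 = 109.31
(1−α) = 109.31/228.14 = 0.4791;  α = 0.5209.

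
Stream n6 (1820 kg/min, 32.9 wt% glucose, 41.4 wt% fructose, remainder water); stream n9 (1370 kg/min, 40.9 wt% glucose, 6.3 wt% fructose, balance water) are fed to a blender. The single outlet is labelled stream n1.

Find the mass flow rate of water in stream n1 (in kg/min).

water out = water in = 1820×0.257 + 1370×0.528 = 1191.1 kg/min.

1191 kg/min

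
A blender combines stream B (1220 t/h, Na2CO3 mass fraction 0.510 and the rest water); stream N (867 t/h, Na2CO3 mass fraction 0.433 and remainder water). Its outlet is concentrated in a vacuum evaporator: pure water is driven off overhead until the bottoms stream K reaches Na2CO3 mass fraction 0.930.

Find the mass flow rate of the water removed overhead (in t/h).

Na2CO3 entering = 1220×0.510 + 867×0.433 = 997.61 t/h.
All Na2CO3 reports to K, so K = 997.61/0.930 = 1072.7 t/h.
Total feed = 2087 t/h; overhead = 2087 − 1072.7 = 1014.3 t/h.

1014 t/h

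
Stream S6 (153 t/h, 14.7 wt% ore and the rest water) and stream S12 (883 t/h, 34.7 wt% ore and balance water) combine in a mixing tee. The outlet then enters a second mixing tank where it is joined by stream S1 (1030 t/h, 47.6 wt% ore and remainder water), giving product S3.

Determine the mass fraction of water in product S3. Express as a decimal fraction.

Overall, product flow = 2066 t/h.
water in = 153×0.853 + 883×0.653 + 1030×0.524 = 1246.8 t/h.
water fraction in S3 = 0.603.

0.603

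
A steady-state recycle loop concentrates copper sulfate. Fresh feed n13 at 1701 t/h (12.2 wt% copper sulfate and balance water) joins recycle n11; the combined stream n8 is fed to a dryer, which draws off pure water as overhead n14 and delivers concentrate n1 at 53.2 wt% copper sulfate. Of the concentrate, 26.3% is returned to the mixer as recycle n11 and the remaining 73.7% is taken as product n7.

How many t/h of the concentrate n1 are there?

Overall copper sulfate balance (none leaves overhead): copper sulfate in fresh feed = copper sulfate in product, i.e. 1701×0.122 = (1−0.263)·n1·0.532.
n1 = 207.52/(0.532×0.737) = 529.28 t/h.

529.3 t/h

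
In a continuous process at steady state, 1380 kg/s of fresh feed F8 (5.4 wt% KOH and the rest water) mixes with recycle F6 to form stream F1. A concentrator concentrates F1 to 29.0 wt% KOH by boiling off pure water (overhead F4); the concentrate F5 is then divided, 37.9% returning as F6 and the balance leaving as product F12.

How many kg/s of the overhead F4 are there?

1123 kg/s

Overall KOH balance (none leaves overhead): KOH in fresh feed = KOH in product, i.e. 1380×0.054 = (1−0.379)·F5·0.290.
F5 = 74.52/(0.290×0.621) = 413.79 kg/s.
Recycle F6 = 0.379×413.79 = 156.83 kg/s.
Combined feed F1 = 1380 + 156.83 = 1536.8 kg/s.
Overhead F4 = F1 − F5 = 1536.8 − 413.79 = 1123 kg/s.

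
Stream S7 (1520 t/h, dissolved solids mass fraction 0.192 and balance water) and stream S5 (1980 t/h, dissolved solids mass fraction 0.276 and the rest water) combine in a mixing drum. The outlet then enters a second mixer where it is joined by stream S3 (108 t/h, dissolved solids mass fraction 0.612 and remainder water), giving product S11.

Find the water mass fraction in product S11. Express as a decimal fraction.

Overall, product flow = 3608 t/h.
water in = 1520×0.808 + 1980×0.724 + 108×0.388 = 2703.6 t/h.
water fraction in S11 = 0.749.

0.749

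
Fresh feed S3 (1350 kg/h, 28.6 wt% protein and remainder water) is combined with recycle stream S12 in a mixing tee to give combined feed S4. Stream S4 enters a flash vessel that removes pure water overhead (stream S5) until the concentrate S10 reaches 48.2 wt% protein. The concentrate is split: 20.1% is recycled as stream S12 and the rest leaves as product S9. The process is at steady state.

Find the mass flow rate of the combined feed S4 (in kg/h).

1552 kg/h

Overall protein balance (none leaves overhead): protein in fresh feed = protein in product, i.e. 1350×0.286 = (1−0.201)·S10·0.482.
S10 = 386.1/(0.482×0.799) = 1002.5 kg/h.
Recycle S12 = 0.201×1002.5 = 201.51 kg/h.
Combined feed S4 = 1350 + 201.51 = 1551.5 kg/h.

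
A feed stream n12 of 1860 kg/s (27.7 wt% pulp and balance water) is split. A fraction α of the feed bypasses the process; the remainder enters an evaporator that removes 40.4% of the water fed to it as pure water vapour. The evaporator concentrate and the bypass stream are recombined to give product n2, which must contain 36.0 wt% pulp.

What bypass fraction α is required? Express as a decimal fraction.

All 1860×0.277 = 515.22 kg/s of pulp reaches n2, so n2 = 515.22/0.360 = 1431.2 kg/s and vapour = 428.83 kg/s.
The evaporator receives (1−α)·1860 of feed at 0.723 water and removes 0.404 of that water:
0.404×0.723×(1−α)×1860 = 428.83
(1−α) = 428.83/543.29 = 0.7893;  α = 0.2107.

0.211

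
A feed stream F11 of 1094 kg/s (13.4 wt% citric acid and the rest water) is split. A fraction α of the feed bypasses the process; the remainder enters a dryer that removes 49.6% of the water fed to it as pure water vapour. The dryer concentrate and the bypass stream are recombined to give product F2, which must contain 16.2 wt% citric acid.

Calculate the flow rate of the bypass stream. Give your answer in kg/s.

All 1094×0.134 = 146.6 kg/s of citric acid reaches F2, so F2 = 146.6/0.162 = 904.91 kg/s and vapour = 189.09 kg/s.
The evaporator receives (1−α)·1094 of feed at 0.866 water and removes 0.496 of that water:
0.496×0.866×(1−α)×1094 = 189.09
(1−α) = 189.09/469.91 = 0.4024;  α = 0.5976.
Bypass flow = 0.5976×1094 = 653.79 kg/s.

653.8 kg/s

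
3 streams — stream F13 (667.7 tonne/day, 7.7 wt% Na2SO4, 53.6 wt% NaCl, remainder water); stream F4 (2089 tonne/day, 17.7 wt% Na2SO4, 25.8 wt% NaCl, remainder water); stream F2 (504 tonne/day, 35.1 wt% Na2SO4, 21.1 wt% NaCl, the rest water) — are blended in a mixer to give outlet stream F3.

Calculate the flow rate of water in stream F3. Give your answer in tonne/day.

water out = water in = 667.7×0.387 + 2089×0.565 + 504×0.438 = 1659.4 tonne/day.

1659 tonne/day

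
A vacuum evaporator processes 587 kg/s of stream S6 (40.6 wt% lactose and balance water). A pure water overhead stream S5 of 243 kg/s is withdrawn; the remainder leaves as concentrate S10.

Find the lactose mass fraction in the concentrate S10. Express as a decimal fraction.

0.693

lactose is not removed: 587×0.406 = 238.32 kg/s of lactose enters S10.
Concentrate = 587 − 243 = 344 kg/s.
Mass fraction = 238.32/344 = 0.693.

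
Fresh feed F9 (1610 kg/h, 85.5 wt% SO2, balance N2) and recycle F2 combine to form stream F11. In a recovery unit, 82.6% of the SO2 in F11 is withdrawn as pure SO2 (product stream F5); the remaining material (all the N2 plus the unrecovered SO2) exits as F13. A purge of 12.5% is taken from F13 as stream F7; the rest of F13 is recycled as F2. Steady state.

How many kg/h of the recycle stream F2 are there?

N2 enters only via F9 and leaves only via the purge: 1610×0.145 = 0.125×(N2 in F13), and the recovery unit passes all N2, so N2 in F11 = N2 in F13 = 1867.6 kg/h.
SO2 in F11: m_A = 1610×0.855 + (1−0.125)·(1−0.826)·m_A, so m_A = 1376.5/0.8478 = 1623.8 kg/h.
F13 = (1−0.826)×1623.8 + 1867.6 = 2150.1 kg/h.
Recycle F2 = (1−0.125)×2150.1 = 1881.4 kg/h.

1881 kg/h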